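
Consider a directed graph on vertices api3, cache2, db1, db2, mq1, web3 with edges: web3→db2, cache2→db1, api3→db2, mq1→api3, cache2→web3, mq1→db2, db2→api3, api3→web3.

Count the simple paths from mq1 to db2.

3

mq1→api3→db2
mq1→api3→web3→db2
mq1→db2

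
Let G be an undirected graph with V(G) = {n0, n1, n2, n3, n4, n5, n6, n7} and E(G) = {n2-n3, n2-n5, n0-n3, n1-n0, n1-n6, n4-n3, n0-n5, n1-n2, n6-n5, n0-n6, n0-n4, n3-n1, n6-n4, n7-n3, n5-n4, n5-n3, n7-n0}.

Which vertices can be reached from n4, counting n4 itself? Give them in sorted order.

n0, n1, n2, n3, n4, n5, n6, n7

Start at n4.
Its neighbours: n0, n3, n5, n6.
Then their neighbours: n1, n2, n7.
Every vertex is now reached.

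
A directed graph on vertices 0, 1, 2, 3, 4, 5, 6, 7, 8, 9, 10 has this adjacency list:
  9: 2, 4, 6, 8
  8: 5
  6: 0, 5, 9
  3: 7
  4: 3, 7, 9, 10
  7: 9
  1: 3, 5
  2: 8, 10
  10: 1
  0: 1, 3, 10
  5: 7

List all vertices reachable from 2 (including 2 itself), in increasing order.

Start at 2.
Its neighbours: 8, 10.
Then their neighbours: 1, 5.
Then next layer: 3, 7.
Then next layer: 9.
Then next layer: 4, 6.
Then next layer: 0.
Every vertex is now reached.

0, 1, 2, 3, 4, 5, 6, 7, 8, 9, 10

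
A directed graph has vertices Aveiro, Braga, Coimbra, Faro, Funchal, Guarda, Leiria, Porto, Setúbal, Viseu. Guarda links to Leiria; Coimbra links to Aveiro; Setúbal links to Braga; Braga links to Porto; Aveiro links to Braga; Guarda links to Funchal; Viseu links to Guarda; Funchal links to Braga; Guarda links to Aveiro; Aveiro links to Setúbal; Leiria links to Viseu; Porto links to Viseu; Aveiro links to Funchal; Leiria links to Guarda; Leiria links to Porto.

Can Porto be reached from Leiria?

Explore from Leiria.
Distance 1: reach Guarda, Porto, Viseu.
Found Porto.

Yes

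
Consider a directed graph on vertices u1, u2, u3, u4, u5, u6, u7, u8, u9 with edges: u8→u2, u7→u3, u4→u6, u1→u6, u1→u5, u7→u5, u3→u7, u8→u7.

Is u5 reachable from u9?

u9 has no outgoing edges, so nothing is reachable from it.

No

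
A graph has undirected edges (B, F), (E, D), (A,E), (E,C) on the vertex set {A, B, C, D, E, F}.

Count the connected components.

2

From A: component {A, C, D, E}.
From B: component {B, F}.
That's 2 components.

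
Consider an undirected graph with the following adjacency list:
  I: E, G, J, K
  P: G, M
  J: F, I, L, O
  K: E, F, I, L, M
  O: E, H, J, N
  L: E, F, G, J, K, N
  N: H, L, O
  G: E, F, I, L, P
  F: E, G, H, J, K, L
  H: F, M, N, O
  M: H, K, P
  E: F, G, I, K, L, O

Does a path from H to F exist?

Explore from H.
Distance 1: reach F, M, N, O.
Found F.

Yes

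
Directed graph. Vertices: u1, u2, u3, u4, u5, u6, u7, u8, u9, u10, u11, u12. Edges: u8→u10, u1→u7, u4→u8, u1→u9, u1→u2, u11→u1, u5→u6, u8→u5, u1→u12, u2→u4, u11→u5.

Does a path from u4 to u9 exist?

Explore from u4.
Distance 1: reach u8.
Distance 2: reach u5, u10.
Distance 3: reach u6.
The search from u4 is exhausted; no directed path reaches u9.

No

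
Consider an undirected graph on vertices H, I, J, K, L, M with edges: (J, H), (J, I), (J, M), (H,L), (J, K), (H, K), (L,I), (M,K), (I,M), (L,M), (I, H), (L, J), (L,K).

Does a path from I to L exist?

Explore from I.
Distance 1: reach H, J, L, M.
Found L.

Yes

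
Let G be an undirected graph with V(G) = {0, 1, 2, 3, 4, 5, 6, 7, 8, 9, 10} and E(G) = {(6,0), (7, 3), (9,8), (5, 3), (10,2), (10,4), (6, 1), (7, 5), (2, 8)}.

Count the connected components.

From 0: component {0, 1, 6}.
From 2: component {2, 4, 8, 9, 10}.
From 3: component {3, 5, 7}.
That's 3 components.

3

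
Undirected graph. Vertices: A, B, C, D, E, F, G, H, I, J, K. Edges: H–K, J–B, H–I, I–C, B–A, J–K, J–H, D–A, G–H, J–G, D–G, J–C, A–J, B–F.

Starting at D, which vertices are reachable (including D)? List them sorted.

Start at D.
Its neighbours: A, G.
Then their neighbours: B, H, J.
Then next layer: C, F, I, K.
Nothing further is reachable.

A, B, C, D, F, G, H, I, J, K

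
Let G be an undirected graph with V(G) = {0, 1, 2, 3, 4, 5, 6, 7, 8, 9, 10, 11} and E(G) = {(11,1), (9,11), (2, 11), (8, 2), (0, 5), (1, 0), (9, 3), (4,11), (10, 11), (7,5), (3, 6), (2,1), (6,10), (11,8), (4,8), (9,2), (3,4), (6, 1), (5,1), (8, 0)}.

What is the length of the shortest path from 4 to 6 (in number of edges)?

Distance 0: 4.
Distance 1: 3, 8, 11.
Distance 2: 0, 1, 2, 6, 9, 10 — contains 6.

2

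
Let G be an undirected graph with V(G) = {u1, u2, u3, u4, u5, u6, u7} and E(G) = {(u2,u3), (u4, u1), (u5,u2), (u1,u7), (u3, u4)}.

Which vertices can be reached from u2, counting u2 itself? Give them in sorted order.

u1, u2, u3, u4, u5, u7

Start at u2.
Its neighbours: u3, u5.
Then their neighbours: u4.
Then next layer: u1.
Then next layer: u7.
Nothing further is reachable.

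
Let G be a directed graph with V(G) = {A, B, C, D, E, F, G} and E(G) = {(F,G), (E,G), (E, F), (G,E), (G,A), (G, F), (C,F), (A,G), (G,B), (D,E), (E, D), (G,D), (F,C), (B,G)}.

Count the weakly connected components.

From A: component {A, B, C, D, E, F, G}.
That's 1 component.

1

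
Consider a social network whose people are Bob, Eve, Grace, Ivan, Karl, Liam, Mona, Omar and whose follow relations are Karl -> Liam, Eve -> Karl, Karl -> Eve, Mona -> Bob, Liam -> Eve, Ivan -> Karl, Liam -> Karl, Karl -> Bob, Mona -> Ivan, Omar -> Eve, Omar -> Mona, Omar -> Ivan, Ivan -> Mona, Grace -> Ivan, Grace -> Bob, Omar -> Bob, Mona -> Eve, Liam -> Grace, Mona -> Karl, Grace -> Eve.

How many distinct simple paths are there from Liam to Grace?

1

Liam→Grace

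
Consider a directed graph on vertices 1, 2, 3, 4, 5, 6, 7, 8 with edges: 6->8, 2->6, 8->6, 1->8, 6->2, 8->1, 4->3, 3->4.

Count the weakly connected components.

4

From 1: component {1, 2, 6, 8}.
From 3: component {3, 4}.
From 5: component {5}.
From 7: component {7}.
That's 4 components.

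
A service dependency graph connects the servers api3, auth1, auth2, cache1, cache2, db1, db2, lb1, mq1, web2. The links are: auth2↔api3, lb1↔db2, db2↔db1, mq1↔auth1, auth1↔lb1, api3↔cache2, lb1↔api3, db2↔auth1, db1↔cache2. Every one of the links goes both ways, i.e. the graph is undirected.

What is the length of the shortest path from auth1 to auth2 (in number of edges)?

3

Distance 0: auth1.
Distance 1: db2, lb1, mq1.
Distance 2: api3, db1.
Distance 3: auth2, cache2 — contains auth2.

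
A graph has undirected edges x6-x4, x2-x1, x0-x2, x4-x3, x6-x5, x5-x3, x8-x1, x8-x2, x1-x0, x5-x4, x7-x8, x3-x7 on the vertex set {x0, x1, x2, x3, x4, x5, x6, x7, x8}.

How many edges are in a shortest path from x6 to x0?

Distance 0: x6.
Distance 1: x4, x5.
Distance 2: x3.
Distance 3: x7.
Distance 4: x8.
Distance 5: x1, x2.
Distance 6: x0 — contains x0.

6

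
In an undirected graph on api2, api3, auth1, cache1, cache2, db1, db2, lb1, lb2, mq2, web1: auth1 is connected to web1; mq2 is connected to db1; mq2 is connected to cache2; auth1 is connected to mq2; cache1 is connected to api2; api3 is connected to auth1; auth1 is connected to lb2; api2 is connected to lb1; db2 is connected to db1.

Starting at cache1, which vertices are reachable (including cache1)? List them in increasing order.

api2, cache1, lb1

Start at cache1.
Its neighbours: api2.
Then their neighbours: lb1.
Nothing further is reachable.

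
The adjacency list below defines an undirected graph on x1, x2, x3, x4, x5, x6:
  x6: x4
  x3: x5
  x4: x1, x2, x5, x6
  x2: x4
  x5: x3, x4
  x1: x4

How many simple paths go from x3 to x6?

1

x3–x5–x4–x6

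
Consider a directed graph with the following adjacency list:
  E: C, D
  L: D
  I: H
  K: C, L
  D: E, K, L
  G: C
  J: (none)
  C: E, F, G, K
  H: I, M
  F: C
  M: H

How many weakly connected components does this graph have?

From C: component {C, D, E, F, G, K, L}.
From H: component {H, I, M}.
From J: component {J}.
That's 3 components.

3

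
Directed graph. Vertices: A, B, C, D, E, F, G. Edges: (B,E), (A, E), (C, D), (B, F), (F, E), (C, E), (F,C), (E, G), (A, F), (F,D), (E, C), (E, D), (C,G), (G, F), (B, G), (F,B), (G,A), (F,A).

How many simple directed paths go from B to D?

30

B→E→C→D
B→E→C→G→A→F→D
B→E→C→G→F→D
B→E→D
B→E→G→A→F→C→D
B→E→G→A→F→D
B→E→G→F→C→D
B→E→G→F→D
... and 22 more.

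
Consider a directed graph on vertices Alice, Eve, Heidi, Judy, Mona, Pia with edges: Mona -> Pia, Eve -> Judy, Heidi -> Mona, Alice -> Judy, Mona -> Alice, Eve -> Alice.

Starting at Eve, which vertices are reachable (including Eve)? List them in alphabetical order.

Start at Eve.
Its neighbours: Alice, Judy.
Nothing further is reachable.

Alice, Eve, Judy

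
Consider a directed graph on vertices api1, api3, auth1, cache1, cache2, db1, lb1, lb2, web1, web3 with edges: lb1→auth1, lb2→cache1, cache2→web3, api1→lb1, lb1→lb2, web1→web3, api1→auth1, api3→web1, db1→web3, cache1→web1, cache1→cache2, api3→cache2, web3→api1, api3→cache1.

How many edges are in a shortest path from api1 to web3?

Distance 0: api1.
Distance 1: auth1, lb1.
Distance 2: lb2.
Distance 3: cache1.
Distance 4: cache2, web1.
Distance 5: web3 — contains web3.

5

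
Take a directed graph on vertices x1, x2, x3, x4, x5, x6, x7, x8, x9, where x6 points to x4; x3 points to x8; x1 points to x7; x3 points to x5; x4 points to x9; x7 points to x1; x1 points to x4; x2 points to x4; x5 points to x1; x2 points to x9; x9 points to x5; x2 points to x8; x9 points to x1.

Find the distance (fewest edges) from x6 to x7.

Distance 0: x6.
Distance 1: x4.
Distance 2: x9.
Distance 3: x1, x5.
Distance 4: x7 — contains x7.

4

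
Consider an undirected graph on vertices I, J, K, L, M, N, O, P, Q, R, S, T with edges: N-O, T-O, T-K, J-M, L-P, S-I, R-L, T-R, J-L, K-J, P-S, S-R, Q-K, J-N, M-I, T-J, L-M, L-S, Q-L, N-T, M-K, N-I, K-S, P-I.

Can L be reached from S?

Explore from S.
Distance 1: reach I, K, L, P, R.
Found L.

Yes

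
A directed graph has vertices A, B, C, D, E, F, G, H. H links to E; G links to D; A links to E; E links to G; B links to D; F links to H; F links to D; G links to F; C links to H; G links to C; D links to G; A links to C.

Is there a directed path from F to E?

Explore from F.
Distance 1: reach D, H.
Distance 2: reach E, G.
Found E.

Yes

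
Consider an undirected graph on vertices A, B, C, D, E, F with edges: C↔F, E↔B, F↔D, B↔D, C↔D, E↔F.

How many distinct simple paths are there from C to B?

C–D–B
C–D–F–E–B
C–F–D–B
C–F–E–B

4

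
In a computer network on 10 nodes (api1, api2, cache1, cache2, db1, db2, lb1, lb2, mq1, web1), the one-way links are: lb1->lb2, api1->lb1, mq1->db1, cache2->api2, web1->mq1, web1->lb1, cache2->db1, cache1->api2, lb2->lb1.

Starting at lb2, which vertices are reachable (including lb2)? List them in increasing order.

lb1, lb2

Start at lb2.
Its neighbours: lb1.
Nothing further is reachable.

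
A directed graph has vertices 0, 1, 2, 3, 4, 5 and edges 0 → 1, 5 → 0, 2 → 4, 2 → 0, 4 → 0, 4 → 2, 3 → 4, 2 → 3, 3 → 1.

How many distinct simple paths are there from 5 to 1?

5→0→1

1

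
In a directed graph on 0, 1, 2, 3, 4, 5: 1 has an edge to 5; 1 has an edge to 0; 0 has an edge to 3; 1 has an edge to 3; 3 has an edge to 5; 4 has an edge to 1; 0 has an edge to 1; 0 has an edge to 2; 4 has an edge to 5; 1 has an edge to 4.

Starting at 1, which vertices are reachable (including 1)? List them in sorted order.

Start at 1.
Its neighbours: 0, 3, 4, 5.
Then their neighbours: 2.
Every vertex is now reached.

0, 1, 2, 3, 4, 5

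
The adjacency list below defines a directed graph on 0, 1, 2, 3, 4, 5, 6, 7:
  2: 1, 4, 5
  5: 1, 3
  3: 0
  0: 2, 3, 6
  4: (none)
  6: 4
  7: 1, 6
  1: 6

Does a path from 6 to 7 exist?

Explore from 6.
Distance 1: reach 4.
The search from 6 is exhausted; no directed path reaches 7.

No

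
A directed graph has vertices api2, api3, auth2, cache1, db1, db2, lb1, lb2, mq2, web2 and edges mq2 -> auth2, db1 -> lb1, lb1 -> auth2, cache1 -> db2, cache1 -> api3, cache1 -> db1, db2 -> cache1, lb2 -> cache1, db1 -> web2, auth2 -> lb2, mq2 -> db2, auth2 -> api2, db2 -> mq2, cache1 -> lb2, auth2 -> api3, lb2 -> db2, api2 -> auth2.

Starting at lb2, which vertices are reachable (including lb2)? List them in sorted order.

api2, api3, auth2, cache1, db1, db2, lb1, lb2, mq2, web2

Start at lb2.
Its neighbours: cache1, db2.
Then their neighbours: api3, db1, mq2.
Then next layer: auth2, lb1, web2.
Then next layer: api2.
Every vertex is now reached.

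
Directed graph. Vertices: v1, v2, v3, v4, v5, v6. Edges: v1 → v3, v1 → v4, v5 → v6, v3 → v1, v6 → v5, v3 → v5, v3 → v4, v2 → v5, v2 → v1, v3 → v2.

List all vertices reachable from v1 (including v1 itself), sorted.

Start at v1.
Its neighbours: v3, v4.
Then their neighbours: v2, v5.
Then next layer: v6.
Every vertex is now reached.

v1, v2, v3, v4, v5, v6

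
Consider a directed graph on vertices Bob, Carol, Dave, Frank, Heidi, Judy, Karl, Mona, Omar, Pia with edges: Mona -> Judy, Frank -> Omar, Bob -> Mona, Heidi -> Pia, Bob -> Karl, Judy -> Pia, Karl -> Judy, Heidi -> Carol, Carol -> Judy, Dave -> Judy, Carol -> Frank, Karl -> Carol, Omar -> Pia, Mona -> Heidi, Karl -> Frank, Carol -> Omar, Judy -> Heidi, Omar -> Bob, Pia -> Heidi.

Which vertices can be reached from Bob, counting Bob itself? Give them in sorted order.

Start at Bob.
Its neighbours: Karl, Mona.
Then their neighbours: Carol, Frank, Heidi, Judy.
Then next layer: Omar, Pia.
Nothing further is reachable.

Bob, Carol, Frank, Heidi, Judy, Karl, Mona, Omar, Pia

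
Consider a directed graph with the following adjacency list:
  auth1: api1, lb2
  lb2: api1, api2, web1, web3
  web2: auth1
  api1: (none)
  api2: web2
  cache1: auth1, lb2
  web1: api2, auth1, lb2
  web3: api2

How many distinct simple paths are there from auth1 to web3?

auth1→lb2→web3

1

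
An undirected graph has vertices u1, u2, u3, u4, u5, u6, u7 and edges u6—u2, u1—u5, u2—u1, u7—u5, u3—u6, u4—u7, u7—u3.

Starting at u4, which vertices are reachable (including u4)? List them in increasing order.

u1, u2, u3, u4, u5, u6, u7

Start at u4.
Its neighbours: u7.
Then their neighbours: u3, u5.
Then next layer: u1, u6.
Then next layer: u2.
Every vertex is now reached.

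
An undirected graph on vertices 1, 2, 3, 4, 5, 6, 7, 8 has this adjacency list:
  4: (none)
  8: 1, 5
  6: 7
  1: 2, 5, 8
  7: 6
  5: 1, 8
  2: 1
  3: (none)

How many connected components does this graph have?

From 1: component {1, 2, 5, 8}.
From 3: component {3}.
From 4: component {4}.
From 6: component {6, 7}.
That's 4 components.

4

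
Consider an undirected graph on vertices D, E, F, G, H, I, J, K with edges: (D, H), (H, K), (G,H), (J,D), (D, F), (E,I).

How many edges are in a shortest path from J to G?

Distance 0: J.
Distance 1: D.
Distance 2: F, H.
Distance 3: G, K — contains G.

3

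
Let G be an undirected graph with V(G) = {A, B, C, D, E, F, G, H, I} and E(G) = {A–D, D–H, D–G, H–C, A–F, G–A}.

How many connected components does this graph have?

4

From A: component {A, C, D, F, G, H}.
From B: component {B}.
From E: component {E}.
From I: component {I}.
That's 4 components.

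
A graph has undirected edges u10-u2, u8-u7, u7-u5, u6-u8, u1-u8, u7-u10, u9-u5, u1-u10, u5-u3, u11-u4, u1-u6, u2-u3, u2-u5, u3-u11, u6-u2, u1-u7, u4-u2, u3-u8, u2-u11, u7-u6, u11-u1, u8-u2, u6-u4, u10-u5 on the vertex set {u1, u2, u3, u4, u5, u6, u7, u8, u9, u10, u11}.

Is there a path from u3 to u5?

Explore from u3.
Distance 1: reach u2, u5, u8, u11.
Found u5.

Yes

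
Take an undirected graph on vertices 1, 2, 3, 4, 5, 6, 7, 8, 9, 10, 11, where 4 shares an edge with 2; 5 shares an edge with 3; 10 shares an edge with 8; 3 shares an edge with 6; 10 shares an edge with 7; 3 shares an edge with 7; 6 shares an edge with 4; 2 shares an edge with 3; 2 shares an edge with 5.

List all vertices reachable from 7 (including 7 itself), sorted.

2, 3, 4, 5, 6, 7, 8, 10

Start at 7.
Its neighbours: 3, 10.
Then their neighbours: 2, 5, 6, 8.
Then next layer: 4.
Nothing further is reachable.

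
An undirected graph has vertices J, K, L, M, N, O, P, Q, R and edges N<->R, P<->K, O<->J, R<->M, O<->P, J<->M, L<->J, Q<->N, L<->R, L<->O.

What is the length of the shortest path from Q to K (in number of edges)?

6

Distance 0: Q.
Distance 1: N.
Distance 2: R.
Distance 3: L, M.
Distance 4: J, O.
Distance 5: P.
Distance 6: K — contains K.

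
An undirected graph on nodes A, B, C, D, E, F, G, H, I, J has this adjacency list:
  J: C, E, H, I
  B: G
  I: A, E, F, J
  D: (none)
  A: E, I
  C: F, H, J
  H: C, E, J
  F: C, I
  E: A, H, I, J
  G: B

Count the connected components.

From A: component {A, C, E, F, H, I, J}.
From B: component {B, G}.
From D: component {D}.
That's 3 components.

3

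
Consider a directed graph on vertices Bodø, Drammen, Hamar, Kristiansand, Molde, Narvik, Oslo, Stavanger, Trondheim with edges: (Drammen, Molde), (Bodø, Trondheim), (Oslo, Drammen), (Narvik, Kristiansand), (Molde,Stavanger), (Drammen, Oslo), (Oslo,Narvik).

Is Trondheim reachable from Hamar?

No

Hamar has no outgoing edges, so nothing is reachable from it.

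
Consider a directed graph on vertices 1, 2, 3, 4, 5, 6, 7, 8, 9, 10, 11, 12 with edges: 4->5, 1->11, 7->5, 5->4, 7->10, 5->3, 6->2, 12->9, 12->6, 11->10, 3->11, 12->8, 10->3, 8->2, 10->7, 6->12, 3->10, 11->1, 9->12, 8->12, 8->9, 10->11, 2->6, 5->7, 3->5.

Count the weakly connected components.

2

From 1: component {1, 3, 4, 5, 7, 10, 11}.
From 2: component {2, 6, 8, 9, 12}.
That's 2 components.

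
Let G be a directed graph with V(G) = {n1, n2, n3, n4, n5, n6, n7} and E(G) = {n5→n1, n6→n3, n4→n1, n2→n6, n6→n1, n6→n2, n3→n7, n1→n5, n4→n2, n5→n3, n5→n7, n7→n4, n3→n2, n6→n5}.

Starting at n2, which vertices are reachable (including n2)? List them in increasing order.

Start at n2.
Its neighbours: n6.
Then their neighbours: n1, n3, n5.
Then next layer: n7.
Then next layer: n4.
Every vertex is now reached.

n1, n2, n3, n4, n5, n6, n7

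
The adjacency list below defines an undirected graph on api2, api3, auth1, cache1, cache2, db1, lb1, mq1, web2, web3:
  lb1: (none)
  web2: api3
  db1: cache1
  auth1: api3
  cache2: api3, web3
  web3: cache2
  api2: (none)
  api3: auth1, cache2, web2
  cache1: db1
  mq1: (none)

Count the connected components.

5

From api2: component {api2}.
From api3: component {api3, auth1, cache2, web2, web3}.
From cache1: component {cache1, db1}.
From lb1: component {lb1}.
From mq1: component {mq1}.
That's 5 components.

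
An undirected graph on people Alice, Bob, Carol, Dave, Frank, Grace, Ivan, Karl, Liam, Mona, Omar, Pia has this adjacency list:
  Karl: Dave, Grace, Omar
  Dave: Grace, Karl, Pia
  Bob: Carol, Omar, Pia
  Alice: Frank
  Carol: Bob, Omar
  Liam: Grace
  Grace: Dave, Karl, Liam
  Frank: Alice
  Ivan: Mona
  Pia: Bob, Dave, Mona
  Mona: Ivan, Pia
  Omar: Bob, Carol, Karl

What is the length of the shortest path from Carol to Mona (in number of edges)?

3

Distance 0: Carol.
Distance 1: Bob, Omar.
Distance 2: Karl, Pia.
Distance 3: Dave, Grace, Mona — contains Mona.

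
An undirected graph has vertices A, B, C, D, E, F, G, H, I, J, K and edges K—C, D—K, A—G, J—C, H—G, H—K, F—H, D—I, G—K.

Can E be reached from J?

Explore from J.
Distance 1: reach C.
Distance 2: reach K.
Distance 3: reach D, G, H.
Distance 4: reach A, F, I.
The search is exhausted without reaching E; it lies in a different component.

No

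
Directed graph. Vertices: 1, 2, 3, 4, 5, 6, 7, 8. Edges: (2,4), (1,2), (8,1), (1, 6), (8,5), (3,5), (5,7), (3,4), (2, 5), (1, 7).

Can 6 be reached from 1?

Explore from 1.
Distance 1: reach 2, 6, 7.
Found 6.

Yes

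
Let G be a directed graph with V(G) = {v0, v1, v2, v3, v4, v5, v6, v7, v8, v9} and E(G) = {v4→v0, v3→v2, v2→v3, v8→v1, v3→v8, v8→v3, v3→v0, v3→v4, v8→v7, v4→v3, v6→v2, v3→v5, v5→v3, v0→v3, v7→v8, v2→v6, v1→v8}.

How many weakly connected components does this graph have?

2

From v0: component {v0, v1, v2, v3, v4, v5, v6, v7, v8}.
From v9: component {v9}.
That's 2 components.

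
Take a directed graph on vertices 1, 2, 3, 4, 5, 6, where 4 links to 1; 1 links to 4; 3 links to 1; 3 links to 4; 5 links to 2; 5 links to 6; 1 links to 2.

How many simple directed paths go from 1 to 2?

1→2

1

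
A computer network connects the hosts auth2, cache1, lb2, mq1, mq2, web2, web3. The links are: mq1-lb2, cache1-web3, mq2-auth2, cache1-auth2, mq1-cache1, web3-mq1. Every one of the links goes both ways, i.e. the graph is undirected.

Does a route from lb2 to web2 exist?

Explore from lb2.
Distance 1: reach mq1.
Distance 2: reach cache1, web3.
Distance 3: reach auth2.
Distance 4: reach mq2.
The search is exhausted without reaching web2; it lies in a different component.

No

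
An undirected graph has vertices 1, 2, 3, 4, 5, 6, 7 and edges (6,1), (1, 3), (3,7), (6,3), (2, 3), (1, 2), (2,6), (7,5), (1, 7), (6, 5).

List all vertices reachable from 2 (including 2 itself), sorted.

Start at 2.
Its neighbours: 1, 3, 6.
Then their neighbours: 5, 7.
Nothing further is reachable.

1, 2, 3, 5, 6, 7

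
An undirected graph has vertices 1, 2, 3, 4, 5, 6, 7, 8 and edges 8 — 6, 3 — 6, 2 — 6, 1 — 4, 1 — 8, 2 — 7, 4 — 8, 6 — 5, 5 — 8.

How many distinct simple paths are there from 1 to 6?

4

1–4–8–5–6
1–4–8–6
1–8–5–6
1–8–6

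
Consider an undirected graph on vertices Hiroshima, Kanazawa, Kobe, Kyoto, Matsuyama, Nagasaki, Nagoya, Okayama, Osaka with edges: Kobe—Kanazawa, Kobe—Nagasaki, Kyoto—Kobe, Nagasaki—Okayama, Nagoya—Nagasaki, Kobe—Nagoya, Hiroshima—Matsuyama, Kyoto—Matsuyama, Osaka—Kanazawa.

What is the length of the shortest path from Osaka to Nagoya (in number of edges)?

Distance 0: Osaka.
Distance 1: Kanazawa.
Distance 2: Kobe.
Distance 3: Kyoto, Nagasaki, Nagoya — contains Nagoya.

3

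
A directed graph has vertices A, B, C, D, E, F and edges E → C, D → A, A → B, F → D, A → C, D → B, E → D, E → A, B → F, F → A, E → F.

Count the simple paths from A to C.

A→C

1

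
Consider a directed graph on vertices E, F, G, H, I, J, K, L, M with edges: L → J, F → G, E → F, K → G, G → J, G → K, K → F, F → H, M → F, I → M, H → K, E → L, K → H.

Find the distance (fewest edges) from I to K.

Distance 0: I.
Distance 1: M.
Distance 2: F.
Distance 3: G, H.
Distance 4: J, K — contains K.

4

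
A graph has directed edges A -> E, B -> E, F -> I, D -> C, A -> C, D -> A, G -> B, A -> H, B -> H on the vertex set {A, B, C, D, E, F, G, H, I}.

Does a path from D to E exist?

Yes

Explore from D.
Distance 1: reach A, C.
Distance 2: reach E, H.
Found E.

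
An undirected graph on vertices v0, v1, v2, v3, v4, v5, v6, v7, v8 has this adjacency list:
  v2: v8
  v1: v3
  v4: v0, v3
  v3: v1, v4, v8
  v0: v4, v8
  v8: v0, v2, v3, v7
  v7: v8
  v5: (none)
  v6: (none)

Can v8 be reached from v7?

Yes

Explore from v7.
Distance 1: reach v8.
Found v8.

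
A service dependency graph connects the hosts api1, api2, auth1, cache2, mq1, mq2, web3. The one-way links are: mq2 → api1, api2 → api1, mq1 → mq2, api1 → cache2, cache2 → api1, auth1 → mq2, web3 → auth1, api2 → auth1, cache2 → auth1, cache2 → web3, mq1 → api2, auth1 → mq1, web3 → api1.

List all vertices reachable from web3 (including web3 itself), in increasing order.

Start at web3.
Its neighbours: api1, auth1.
Then their neighbours: cache2, mq1, mq2.
Then next layer: api2.
Every vertex is now reached.

api1, api2, auth1, cache2, mq1, mq2, web3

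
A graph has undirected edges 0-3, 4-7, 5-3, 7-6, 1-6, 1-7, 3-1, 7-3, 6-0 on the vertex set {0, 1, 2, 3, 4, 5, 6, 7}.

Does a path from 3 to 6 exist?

Explore from 3.
Distance 1: reach 0, 1, 5, 7.
Distance 2: reach 4, 6.
Found 6.

Yes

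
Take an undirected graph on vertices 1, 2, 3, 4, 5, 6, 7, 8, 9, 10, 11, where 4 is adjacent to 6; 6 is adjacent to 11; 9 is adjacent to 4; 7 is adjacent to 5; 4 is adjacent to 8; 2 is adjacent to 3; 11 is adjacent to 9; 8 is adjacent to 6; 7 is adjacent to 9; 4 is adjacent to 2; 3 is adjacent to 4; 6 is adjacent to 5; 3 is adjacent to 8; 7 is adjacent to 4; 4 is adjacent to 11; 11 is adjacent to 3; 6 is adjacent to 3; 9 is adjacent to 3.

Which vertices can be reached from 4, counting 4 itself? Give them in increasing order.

2, 3, 4, 5, 6, 7, 8, 9, 11

Start at 4.
Its neighbours: 2, 3, 6, 7, 8, 9, 11.
Then their neighbours: 5.
Nothing further is reachable.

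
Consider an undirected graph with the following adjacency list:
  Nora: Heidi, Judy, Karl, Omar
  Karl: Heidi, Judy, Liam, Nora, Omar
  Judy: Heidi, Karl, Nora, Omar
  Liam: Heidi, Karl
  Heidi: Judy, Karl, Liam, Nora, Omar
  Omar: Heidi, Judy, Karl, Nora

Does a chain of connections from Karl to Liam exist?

Yes

Explore from Karl.
Distance 1: reach Heidi, Judy, Liam, Nora, Omar.
Found Liam.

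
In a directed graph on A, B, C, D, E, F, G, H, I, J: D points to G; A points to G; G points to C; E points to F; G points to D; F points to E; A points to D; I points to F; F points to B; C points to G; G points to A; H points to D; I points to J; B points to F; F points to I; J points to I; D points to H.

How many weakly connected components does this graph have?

From A: component {A, C, D, G, H}.
From B: component {B, E, F, I, J}.
That's 2 components.

2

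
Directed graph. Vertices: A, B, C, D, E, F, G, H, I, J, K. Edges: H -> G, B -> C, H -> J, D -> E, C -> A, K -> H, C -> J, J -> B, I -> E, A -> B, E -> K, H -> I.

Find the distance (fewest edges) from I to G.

Distance 0: I.
Distance 1: E.
Distance 2: K.
Distance 3: H.
Distance 4: G, J — contains G.

4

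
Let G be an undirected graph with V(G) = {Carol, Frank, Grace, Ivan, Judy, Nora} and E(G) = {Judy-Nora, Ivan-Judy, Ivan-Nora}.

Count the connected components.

4

From Carol: component {Carol}.
From Frank: component {Frank}.
From Grace: component {Grace}.
From Ivan: component {Ivan, Judy, Nora}.
That's 4 components.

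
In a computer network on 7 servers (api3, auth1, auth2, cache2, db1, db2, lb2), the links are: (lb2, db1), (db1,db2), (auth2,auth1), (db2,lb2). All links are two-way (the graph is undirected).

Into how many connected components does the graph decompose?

From api3: component {api3}.
From auth1: component {auth1, auth2}.
From cache2: component {cache2}.
From db1: component {db1, db2, lb2}.
That's 4 components.

4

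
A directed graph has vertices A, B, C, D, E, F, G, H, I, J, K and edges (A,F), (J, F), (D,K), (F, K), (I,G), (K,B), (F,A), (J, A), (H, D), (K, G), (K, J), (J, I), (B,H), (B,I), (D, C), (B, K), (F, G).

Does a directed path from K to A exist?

Explore from K.
Distance 1: reach B, G, J.
Distance 2: reach A, F, H, I.
Found A.

Yes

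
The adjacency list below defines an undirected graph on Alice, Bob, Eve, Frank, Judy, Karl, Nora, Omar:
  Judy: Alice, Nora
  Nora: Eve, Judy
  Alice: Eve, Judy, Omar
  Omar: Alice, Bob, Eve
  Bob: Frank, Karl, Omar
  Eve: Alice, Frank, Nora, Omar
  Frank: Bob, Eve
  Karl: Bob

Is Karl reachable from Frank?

Explore from Frank.
Distance 1: reach Bob, Eve.
Distance 2: reach Alice, Karl, Nora, Omar.
Found Karl.

Yes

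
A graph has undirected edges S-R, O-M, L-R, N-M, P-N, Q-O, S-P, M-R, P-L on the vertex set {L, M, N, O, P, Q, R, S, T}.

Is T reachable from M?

Explore from M.
Distance 1: reach N, O, R.
Distance 2: reach L, P, Q, S.
The search is exhausted without reaching T; it lies in a different component.

No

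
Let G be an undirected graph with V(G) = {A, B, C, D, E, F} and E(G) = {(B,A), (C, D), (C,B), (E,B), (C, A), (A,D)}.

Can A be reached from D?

Yes

Explore from D.
Distance 1: reach A, C.
Found A.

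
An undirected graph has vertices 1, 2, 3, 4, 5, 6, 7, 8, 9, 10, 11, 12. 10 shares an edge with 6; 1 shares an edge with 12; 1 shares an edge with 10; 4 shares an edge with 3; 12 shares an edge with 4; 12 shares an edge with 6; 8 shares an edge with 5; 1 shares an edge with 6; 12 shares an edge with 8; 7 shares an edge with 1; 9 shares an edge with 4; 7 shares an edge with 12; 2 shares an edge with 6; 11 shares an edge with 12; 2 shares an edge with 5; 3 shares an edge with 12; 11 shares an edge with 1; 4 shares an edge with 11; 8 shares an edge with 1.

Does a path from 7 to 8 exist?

Explore from 7.
Distance 1: reach 1, 12.
Distance 2: reach 3, 4, 6, 8, 10, 11.
Found 8.

Yes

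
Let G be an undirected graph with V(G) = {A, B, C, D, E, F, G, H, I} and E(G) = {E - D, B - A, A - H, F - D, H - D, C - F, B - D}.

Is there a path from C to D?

Yes

Explore from C.
Distance 1: reach F.
Distance 2: reach D.
Found D.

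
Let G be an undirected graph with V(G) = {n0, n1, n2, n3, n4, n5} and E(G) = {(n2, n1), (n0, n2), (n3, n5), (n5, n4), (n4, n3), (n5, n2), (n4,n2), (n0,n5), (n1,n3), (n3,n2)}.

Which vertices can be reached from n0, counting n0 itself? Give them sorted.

n0, n1, n2, n3, n4, n5

Start at n0.
Its neighbours: n2, n5.
Then their neighbours: n1, n3, n4.
Every vertex is now reached.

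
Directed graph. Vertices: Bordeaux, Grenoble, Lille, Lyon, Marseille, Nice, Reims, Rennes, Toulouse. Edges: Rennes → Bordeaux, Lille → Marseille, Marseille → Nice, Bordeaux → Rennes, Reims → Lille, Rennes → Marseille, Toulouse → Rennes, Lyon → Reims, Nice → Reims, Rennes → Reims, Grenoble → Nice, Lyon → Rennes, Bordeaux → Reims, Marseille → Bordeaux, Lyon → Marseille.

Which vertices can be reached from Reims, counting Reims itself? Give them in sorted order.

Bordeaux, Lille, Marseille, Nice, Reims, Rennes

Start at Reims.
Its neighbours: Lille.
Then their neighbours: Marseille.
Then next layer: Bordeaux, Nice.
Then next layer: Rennes.
Nothing further is reachable.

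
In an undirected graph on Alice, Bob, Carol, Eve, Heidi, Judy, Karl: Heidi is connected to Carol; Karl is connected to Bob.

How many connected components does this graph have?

5

From Alice: component {Alice}.
From Bob: component {Bob, Karl}.
From Carol: component {Carol, Heidi}.
From Eve: component {Eve}.
From Judy: component {Judy}.
That's 5 components.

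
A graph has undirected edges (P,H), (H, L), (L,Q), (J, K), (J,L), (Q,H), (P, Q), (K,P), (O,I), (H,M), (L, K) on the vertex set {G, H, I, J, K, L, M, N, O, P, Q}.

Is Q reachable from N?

N has no edges, so nothing is reachable from it.

No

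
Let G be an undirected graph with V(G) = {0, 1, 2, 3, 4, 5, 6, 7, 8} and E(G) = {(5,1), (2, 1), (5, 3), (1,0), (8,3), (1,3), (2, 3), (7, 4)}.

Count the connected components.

3

From 0: component {0, 1, 2, 3, 5, 8}.
From 4: component {4, 7}.
From 6: component {6}.
That's 3 components.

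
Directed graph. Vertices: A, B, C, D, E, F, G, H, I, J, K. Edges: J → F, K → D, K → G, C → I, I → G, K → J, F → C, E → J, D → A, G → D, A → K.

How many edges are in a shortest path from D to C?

5

Distance 0: D.
Distance 1: A.
Distance 2: K.
Distance 3: G, J.
Distance 4: F.
Distance 5: C — contains C.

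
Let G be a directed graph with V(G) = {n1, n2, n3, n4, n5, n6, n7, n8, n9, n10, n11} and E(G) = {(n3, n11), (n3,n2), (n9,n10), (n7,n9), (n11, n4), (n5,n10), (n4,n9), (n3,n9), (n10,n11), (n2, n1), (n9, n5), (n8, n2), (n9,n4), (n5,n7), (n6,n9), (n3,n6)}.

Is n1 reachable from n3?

Explore from n3.
Distance 1: reach n2, n6, n9, n11.
Distance 2: reach n1, n4, n5, n10.
Found n1.

Yes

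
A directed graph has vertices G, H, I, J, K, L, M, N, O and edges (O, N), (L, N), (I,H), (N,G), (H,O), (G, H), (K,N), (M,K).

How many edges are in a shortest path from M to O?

5

Distance 0: M.
Distance 1: K.
Distance 2: N.
Distance 3: G.
Distance 4: H.
Distance 5: O — contains O.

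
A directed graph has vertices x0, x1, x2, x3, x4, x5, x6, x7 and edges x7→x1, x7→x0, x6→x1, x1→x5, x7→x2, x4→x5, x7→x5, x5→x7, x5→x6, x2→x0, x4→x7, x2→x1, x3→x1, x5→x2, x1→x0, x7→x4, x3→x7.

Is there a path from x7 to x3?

No

Explore from x7.
Distance 1: reach x0, x1, x2, x4, x5.
Distance 2: reach x6.
The search from x7 is exhausted; no directed path reaches x3.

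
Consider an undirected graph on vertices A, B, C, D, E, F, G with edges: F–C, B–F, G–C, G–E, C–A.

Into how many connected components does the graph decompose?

From A: component {A, B, C, E, F, G}.
From D: component {D}.
That's 2 components.

2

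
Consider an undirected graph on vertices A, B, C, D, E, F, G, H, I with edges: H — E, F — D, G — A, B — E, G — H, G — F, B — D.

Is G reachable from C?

C has no edges, so nothing is reachable from it.

No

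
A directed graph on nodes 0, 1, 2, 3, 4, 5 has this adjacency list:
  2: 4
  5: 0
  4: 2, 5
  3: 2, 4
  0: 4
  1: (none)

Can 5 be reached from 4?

Explore from 4.
Distance 1: reach 2, 5.
Found 5.

Yes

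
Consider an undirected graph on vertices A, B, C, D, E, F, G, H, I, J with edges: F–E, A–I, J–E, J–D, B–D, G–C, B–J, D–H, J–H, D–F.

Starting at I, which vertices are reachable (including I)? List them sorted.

A, I

Start at I.
Its neighbours: A.
Nothing further is reachable.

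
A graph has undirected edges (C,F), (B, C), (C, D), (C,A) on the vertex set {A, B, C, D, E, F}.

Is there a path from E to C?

E has no edges, so nothing is reachable from it.

No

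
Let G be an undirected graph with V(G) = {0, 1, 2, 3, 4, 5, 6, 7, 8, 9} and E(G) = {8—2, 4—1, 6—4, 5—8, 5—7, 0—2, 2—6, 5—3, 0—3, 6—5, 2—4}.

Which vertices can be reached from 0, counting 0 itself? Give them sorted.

0, 1, 2, 3, 4, 5, 6, 7, 8

Start at 0.
Its neighbours: 2, 3.
Then their neighbours: 4, 5, 6, 8.
Then next layer: 1, 7.
Nothing further is reachable.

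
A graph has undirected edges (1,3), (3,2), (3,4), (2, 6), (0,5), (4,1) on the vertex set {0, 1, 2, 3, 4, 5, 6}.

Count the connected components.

From 0: component {0, 5}.
From 1: component {1, 2, 3, 4, 6}.
That's 2 components.

2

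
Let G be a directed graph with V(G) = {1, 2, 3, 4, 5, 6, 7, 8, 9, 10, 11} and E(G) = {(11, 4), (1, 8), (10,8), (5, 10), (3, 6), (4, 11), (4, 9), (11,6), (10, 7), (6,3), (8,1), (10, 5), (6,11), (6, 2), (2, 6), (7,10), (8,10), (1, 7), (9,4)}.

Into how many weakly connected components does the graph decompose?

From 1: component {1, 5, 7, 8, 10}.
From 2: component {2, 3, 4, 6, 9, 11}.
That's 2 components.

2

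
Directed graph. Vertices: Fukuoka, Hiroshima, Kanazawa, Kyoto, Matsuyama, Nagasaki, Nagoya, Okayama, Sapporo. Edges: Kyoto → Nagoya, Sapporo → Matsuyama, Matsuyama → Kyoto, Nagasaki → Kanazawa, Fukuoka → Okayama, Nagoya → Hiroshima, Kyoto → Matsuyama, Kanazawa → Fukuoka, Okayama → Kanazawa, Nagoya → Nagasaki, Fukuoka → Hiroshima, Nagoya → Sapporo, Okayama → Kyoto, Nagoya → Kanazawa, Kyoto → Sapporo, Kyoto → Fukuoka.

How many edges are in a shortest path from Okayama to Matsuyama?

Distance 0: Okayama.
Distance 1: Kanazawa, Kyoto.
Distance 2: Fukuoka, Matsuyama, Nagoya, Sapporo — contains Matsuyama.

2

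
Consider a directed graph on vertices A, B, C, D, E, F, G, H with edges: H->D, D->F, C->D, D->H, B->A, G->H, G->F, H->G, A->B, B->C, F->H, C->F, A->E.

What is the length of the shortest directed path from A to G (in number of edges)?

5

Distance 0: A.
Distance 1: B, E.
Distance 2: C.
Distance 3: D, F.
Distance 4: H.
Distance 5: G — contains G.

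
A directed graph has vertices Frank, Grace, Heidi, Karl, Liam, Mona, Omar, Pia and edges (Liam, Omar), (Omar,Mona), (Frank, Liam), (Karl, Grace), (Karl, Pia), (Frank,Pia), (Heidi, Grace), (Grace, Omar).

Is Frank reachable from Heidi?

Explore from Heidi.
Distance 1: reach Grace.
Distance 2: reach Omar.
Distance 3: reach Mona.
The search from Heidi is exhausted; no directed path reaches Frank.

No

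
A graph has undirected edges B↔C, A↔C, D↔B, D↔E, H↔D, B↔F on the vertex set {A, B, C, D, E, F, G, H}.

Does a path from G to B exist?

G has no edges, so nothing is reachable from it.

No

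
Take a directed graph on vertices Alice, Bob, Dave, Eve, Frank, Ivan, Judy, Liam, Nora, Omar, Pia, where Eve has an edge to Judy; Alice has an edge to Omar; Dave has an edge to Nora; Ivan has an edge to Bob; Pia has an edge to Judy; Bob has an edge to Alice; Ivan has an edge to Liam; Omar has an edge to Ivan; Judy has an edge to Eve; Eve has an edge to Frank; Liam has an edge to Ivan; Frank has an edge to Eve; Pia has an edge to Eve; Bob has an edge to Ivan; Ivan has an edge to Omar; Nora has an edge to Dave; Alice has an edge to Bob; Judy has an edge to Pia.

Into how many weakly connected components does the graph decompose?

From Alice: component {Alice, Bob, Ivan, Liam, Omar}.
From Dave: component {Dave, Nora}.
From Eve: component {Eve, Frank, Judy, Pia}.
That's 3 components.

3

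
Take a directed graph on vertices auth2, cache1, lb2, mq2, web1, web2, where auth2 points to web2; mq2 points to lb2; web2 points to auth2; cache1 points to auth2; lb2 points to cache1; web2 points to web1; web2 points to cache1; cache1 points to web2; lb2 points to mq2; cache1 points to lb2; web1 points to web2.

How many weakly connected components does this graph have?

From auth2: component {auth2, cache1, lb2, mq2, web1, web2}.
That's 1 component.

1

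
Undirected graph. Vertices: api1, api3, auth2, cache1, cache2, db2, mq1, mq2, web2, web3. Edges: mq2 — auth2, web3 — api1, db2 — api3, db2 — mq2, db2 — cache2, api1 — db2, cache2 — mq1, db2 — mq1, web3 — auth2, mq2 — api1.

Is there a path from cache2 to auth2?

Explore from cache2.
Distance 1: reach db2, mq1.
Distance 2: reach api1, api3, mq2.
Distance 3: reach auth2, web3.
Found auth2.

Yes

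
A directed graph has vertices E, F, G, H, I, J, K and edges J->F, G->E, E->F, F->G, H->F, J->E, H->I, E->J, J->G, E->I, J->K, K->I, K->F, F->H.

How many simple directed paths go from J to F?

J→E→F
J→F
J→G→E→F
J→K→F

4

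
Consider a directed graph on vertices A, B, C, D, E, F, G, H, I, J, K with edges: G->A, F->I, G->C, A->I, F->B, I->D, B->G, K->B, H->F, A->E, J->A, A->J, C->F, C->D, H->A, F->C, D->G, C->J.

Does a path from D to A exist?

Yes

Explore from D.
Distance 1: reach G.
Distance 2: reach A, C.
Found A.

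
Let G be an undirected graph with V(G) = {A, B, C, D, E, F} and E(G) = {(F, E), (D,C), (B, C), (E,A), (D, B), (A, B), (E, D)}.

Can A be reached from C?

Yes

Explore from C.
Distance 1: reach B, D.
Distance 2: reach A, E.
Found A.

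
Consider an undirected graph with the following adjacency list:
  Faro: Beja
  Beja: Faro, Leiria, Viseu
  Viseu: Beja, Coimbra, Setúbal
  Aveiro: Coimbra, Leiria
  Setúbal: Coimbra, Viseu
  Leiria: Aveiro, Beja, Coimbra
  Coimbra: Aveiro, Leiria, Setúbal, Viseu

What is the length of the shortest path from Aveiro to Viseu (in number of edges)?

Distance 0: Aveiro.
Distance 1: Coimbra, Leiria.
Distance 2: Beja, Setúbal, Viseu — contains Viseu.

2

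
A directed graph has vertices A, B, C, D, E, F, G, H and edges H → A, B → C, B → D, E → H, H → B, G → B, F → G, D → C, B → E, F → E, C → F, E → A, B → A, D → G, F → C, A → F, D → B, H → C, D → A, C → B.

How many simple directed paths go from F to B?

F→C→B
F→E→H→B
F→E→H→C→B
F→G→B

4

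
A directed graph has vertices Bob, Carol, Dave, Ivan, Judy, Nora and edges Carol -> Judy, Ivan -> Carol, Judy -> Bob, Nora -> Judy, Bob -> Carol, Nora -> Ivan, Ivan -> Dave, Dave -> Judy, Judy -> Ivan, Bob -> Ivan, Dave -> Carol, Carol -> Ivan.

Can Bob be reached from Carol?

Explore from Carol.
Distance 1: reach Ivan, Judy.
Distance 2: reach Bob, Dave.
Found Bob.

Yes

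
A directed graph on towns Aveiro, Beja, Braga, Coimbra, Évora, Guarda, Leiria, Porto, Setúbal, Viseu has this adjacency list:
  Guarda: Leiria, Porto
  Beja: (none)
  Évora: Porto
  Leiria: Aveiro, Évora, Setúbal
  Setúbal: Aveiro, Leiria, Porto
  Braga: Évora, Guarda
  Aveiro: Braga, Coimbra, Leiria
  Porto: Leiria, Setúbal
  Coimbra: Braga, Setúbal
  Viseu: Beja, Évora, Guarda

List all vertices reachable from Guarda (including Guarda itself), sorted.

Aveiro, Braga, Coimbra, Évora, Guarda, Leiria, Porto, Setúbal

Start at Guarda.
Its neighbours: Leiria, Porto.
Then their neighbours: Aveiro, Évora, Setúbal.
Then next layer: Braga, Coimbra.
Nothing further is reachable.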